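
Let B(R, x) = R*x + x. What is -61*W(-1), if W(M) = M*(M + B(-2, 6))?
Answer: -427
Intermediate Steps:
B(R, x) = x + R*x
W(M) = M*(-6 + M) (W(M) = M*(M + 6*(1 - 2)) = M*(M + 6*(-1)) = M*(M - 6) = M*(-6 + M))
-61*W(-1) = -(-61)*(-6 - 1) = -(-61)*(-7) = -61*7 = -427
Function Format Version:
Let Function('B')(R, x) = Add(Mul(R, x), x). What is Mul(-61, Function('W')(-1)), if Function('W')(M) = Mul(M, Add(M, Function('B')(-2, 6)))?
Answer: -427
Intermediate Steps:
Function('B')(R, x) = Add(x, Mul(R, x))
Function('W')(M) = Mul(M, Add(-6, M)) (Function('W')(M) = Mul(M, Add(M, Mul(6, Add(1, -2)))) = Mul(M, Add(M, Mul(6, -1))) = Mul(M, Add(M, -6)) = Mul(M, Add(-6, M)))
Mul(-61, Function('W')(-1)) = Mul(-61, Mul(-1, Add(-6, -1))) = Mul(-61, Mul(-1, -7)) = Mul(-61, 7) = -427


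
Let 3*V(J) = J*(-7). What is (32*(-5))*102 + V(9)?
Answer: -16341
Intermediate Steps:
V(J) = -7*J/3 (V(J) = (J*(-7))/3 = (-7*J)/3 = -7*J/3)
(32*(-5))*102 + V(9) = (32*(-5))*102 - 7/3*9 = -160*102 - 21 = -16320 - 21 = -16341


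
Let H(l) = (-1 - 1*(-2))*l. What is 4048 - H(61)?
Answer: 3987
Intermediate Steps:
H(l) = l (H(l) = (-1 + 2)*l = 1*l = l)
4048 - H(61) = 4048 - 1*61 = 4048 - 61 = 3987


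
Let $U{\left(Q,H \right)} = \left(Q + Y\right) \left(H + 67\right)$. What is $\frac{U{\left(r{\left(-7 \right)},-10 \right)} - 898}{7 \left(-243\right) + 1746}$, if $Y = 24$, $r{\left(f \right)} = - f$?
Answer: $\frac{869}{45} \approx 19.311$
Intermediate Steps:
$U{\left(Q,H \right)} = \left(24 + Q\right) \left(67 + H\right)$ ($U{\left(Q,H \right)} = \left(Q + 24\right) \left(H + 67\right) = \left(24 + Q\right) \left(67 + H\right)$)
$\frac{U{\left(r{\left(-7 \right)},-10 \right)} - 898}{7 \left(-243\right) + 1746} = \frac{\left(1608 + 24 \left(-10\right) + 67 \left(\left(-1\right) \left(-7\right)\right) - 10 \left(\left(-1\right) \left(-7\right)\right)\right) - 898}{7 \left(-243\right) + 1746} = \frac{\left(1608 - 240 + 67 \cdot 7 - 70\right) - 898}{-1701 + 1746} = \frac{\left(1608 - 240 + 469 - 70\right) - 898}{45} = \left(1767 - 898\right) \frac{1}{45} = 869 \cdot \frac{1}{45} = \frac{869}{45}$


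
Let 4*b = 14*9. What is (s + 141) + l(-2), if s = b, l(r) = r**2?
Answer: 353/2 ≈ 176.50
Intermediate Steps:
b = 63/2 (b = (14*9)/4 = (1/4)*126 = 63/2 ≈ 31.500)
s = 63/2 ≈ 31.500
(s + 141) + l(-2) = (63/2 + 141) + (-2)**2 = 345/2 + 4 = 353/2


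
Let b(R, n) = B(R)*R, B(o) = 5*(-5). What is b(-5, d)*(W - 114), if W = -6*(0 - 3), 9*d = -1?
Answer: -12000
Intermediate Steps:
B(o) = -25
d = -1/9 (d = (1/9)*(-1) = -1/9 ≈ -0.11111)
b(R, n) = -25*R
W = 18 (W = -6*(-3) = 18)
b(-5, d)*(W - 114) = (-25*(-5))*(18 - 114) = 125*(-96) = -12000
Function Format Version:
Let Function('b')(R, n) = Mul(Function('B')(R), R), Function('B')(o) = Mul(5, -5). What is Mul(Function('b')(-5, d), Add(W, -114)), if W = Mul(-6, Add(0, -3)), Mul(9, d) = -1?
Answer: -12000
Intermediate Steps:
Function('B')(o) = -25
d = Rational(-1, 9) (d = Mul(Rational(1, 9), -1) = Rational(-1, 9) ≈ -0.11111)
Function('b')(R, n) = Mul(-25, R)
W = 18 (W = Mul(-6, -3) = 18)
Mul(Function('b')(-5, d), Add(W, -114)) = Mul(Mul(-25, -5), Add(18, -114)) = Mul(125, -96) = -12000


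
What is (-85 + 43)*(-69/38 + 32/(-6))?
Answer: 5705/19 ≈ 300.26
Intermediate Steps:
(-85 + 43)*(-69/38 + 32/(-6)) = -42*(-69*1/38 + 32*(-⅙)) = -42*(-69/38 - 16/3) = -42*(-815/114) = 5705/19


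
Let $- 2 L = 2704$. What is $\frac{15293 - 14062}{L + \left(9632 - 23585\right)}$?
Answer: $- \frac{1231}{15305} \approx -0.080431$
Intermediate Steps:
$L = -1352$ ($L = \left(- \frac{1}{2}\right) 2704 = -1352$)
$\frac{15293 - 14062}{L + \left(9632 - 23585\right)} = \frac{15293 - 14062}{-1352 + \left(9632 - 23585\right)} = \frac{1231}{-1352 - 13953} = \frac{1231}{-15305} = 1231 \left(- \frac{1}{15305}\right) = - \frac{1231}{15305}$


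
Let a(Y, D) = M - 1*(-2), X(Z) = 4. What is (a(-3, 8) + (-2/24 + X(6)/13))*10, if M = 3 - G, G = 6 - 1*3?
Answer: 1735/78 ≈ 22.244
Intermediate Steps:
G = 3 (G = 6 - 3 = 3)
M = 0 (M = 3 - 1*3 = 3 - 3 = 0)
a(Y, D) = 2 (a(Y, D) = 0 - 1*(-2) = 0 + 2 = 2)
(a(-3, 8) + (-2/24 + X(6)/13))*10 = (2 + (-2/24 + 4/13))*10 = (2 + (-2*1/24 + 4*(1/13)))*10 = (2 + (-1/12 + 4/13))*10 = (2 + 35/156)*10 = (347/156)*10 = 1735/78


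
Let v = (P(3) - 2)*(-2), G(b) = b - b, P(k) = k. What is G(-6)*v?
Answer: 0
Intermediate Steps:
G(b) = 0
v = -2 (v = (3 - 2)*(-2) = 1*(-2) = -2)
G(-6)*v = 0*(-2) = 0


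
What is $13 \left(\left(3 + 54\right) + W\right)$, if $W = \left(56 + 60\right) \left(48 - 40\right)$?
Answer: $12805$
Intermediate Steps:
$W = 928$ ($W = 116 \cdot 8 = 928$)
$13 \left(\left(3 + 54\right) + W\right) = 13 \left(\left(3 + 54\right) + 928\right) = 13 \left(57 + 928\right) = 13 \cdot 985 = 12805$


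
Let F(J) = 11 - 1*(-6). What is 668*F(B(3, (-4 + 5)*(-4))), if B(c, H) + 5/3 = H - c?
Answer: 11356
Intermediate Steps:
B(c, H) = -5/3 + H - c (B(c, H) = -5/3 + (H - c) = -5/3 + H - c)
F(J) = 17 (F(J) = 11 + 6 = 17)
668*F(B(3, (-4 + 5)*(-4))) = 668*17 = 11356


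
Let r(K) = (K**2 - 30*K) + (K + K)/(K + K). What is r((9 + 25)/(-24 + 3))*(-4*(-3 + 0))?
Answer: 92068/147 ≈ 626.31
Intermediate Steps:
r(K) = 1 + K**2 - 30*K (r(K) = (K**2 - 30*K) + (2*K)/((2*K)) = (K**2 - 30*K) + (2*K)*(1/(2*K)) = (K**2 - 30*K) + 1 = 1 + K**2 - 30*K)
r((9 + 25)/(-24 + 3))*(-4*(-3 + 0)) = (1 + ((9 + 25)/(-24 + 3))**2 - 30*(9 + 25)/(-24 + 3))*(-4*(-3 + 0)) = (1 + (34/(-21))**2 - 1020/(-21))*(-4*(-3)) = (1 + (34*(-1/21))**2 - 1020*(-1)/21)*12 = (1 + (-34/21)**2 - 30*(-34/21))*12 = (1 + 1156/441 + 340/7)*12 = (23017/441)*12 = 92068/147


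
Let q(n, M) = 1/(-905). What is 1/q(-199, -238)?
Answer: -905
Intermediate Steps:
q(n, M) = -1/905
1/q(-199, -238) = 1/(-1/905) = -905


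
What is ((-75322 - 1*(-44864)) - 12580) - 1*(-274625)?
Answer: 231587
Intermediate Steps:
((-75322 - 1*(-44864)) - 12580) - 1*(-274625) = ((-75322 + 44864) - 12580) + 274625 = (-30458 - 12580) + 274625 = -43038 + 274625 = 231587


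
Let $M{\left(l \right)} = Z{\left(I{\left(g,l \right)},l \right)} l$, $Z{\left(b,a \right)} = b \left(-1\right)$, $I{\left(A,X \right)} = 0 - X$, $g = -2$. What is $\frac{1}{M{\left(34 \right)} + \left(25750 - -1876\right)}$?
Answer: $\frac{1}{28782} \approx 3.4744 \cdot 10^{-5}$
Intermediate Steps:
$I{\left(A,X \right)} = - X$
$Z{\left(b,a \right)} = - b$
$M{\left(l \right)} = l^{2}$ ($M{\left(l \right)} = - \left(-1\right) l l = l l = l^{2}$)
$\frac{1}{M{\left(34 \right)} + \left(25750 - -1876\right)} = \frac{1}{34^{2} + \left(25750 - -1876\right)} = \frac{1}{1156 + \left(25750 + 1876\right)} = \frac{1}{1156 + 27626} = \frac{1}{28782}$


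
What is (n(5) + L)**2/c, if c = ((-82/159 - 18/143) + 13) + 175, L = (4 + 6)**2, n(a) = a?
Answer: 250675425/4259968 ≈ 58.844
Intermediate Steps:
L = 100 (L = 10**2 = 100)
c = 4259968/22737 (c = ((-82*1/159 - 18*1/143) + 13) + 175 = ((-82/159 - 18/143) + 13) + 175 = (-14588/22737 + 13) + 175 = 280993/22737 + 175 = 4259968/22737 ≈ 187.36)
(n(5) + L)**2/c = (5 + 100)**2/(4259968/22737) = 105**2*(22737/4259968) = 11025*(22737/4259968) = 250675425/4259968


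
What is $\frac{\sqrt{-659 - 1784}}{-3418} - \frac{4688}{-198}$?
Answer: $\frac{2344}{99} - \frac{i \sqrt{2443}}{3418} \approx 23.677 - 0.014461 i$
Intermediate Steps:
$\frac{\sqrt{-659 - 1784}}{-3418} - \frac{4688}{-198} = \sqrt{-2443} \left(- \frac{1}{3418}\right) - - \frac{2344}{99} = i \sqrt{2443} \left(- \frac{1}{3418}\right) + \frac{2344}{99} = - \frac{i \sqrt{2443}}{3418} + \frac{2344}{99} = \frac{2344}{99} - \frac{i \sqrt{2443}}{3418}$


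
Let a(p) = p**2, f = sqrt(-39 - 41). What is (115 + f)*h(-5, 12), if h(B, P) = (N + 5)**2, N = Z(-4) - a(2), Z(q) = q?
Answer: 1035 + 36*I*sqrt(5) ≈ 1035.0 + 80.498*I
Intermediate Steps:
f = 4*I*sqrt(5) (f = sqrt(-80) = 4*I*sqrt(5) ≈ 8.9443*I)
N = -8 (N = -4 - 1*2**2 = -4 - 1*4 = -4 - 4 = -8)
h(B, P) = 9 (h(B, P) = (-8 + 5)**2 = (-3)**2 = 9)
(115 + f)*h(-5, 12) = (115 + 4*I*sqrt(5))*9 = 1035 + 36*I*sqrt(5)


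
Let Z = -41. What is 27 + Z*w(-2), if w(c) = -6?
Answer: 273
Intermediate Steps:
27 + Z*w(-2) = 27 - 41*(-6) = 27 + 246 = 273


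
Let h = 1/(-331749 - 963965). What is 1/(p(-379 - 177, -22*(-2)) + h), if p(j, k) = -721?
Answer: -1295714/934209795 ≈ -0.0013870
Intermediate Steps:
h = -1/1295714 (h = 1/(-1295714) = -1/1295714 ≈ -7.7178e-7)
1/(p(-379 - 177, -22*(-2)) + h) = 1/(-721 - 1/1295714) = 1/(-934209795/1295714) = -1295714/934209795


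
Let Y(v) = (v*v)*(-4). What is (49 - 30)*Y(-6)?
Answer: -2736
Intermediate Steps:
Y(v) = -4*v² (Y(v) = v²*(-4) = -4*v²)
(49 - 30)*Y(-6) = (49 - 30)*(-4*(-6)²) = 19*(-4*36) = 19*(-144) = -2736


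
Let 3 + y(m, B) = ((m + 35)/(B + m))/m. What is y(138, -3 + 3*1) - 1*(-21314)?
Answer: 405846857/19044 ≈ 21311.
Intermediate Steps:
y(m, B) = -3 + (35 + m)/(m*(B + m)) (y(m, B) = -3 + ((m + 35)/(B + m))/m = -3 + ((35 + m)/(B + m))/m = -3 + (35 + m)/(m*(B + m)))
y(138, -3 + 3*1) - 1*(-21314) = (35 + 138 - 3*138**2 - 3*(-3 + 3*1)*138)/(138*((-3 + 3*1) + 138)) - 1*(-21314) = (35 + 138 - 3*19044 - 3*(-3 + 3)*138)/(138*((-3 + 3) + 138)) + 21314 = (35 + 138 - 57132 - 3*0*138)/(138*(0 + 138)) + 21314 = (1/138)*(35 + 138 - 57132 + 0)/138 + 21314 = (1/138)*(1/138)*(-56959) + 21314 = -56959/19044 + 21314 = 405846857/19044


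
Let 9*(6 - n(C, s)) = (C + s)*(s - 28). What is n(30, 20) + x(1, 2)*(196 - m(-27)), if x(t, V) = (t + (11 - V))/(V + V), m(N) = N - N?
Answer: 4864/9 ≈ 540.44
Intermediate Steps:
m(N) = 0
n(C, s) = 6 - (-28 + s)*(C + s)/9 (n(C, s) = 6 - (C + s)*(s - 28)/9 = 6 - (C + s)*(-28 + s)/9 = 6 - (-28 + s)*(C + s)/9)
x(t, V) = (11 + t - V)/(2*V) (x(t, V) = (11 + t - V)/((2*V)) = (11 + t - V)*(1/(2*V)) = (11 + t - V)/(2*V))
n(30, 20) + x(1, 2)*(196 - m(-27)) = (6 - ⅑*20² + (28/9)*30 + (28/9)*20 - ⅑*30*20) + ((½)*(11 + 1 - 1*2)/2)*(196 - 1*0) = (6 - ⅑*400 + 280/3 + 560/9 - 200/3) + ((½)*(½)*(11 + 1 - 2))*(196 + 0) = (6 - 400/9 + 280/3 + 560/9 - 200/3) + ((½)*(½)*10)*196 = 454/9 + (5/2)*196 = 454/9 + 490 = 4864/9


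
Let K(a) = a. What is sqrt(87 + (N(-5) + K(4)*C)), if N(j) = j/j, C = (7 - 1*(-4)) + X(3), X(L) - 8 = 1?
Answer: 2*sqrt(42) ≈ 12.961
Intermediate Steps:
X(L) = 9 (X(L) = 8 + 1 = 9)
C = 20 (C = (7 - 1*(-4)) + 9 = (7 + 4) + 9 = 11 + 9 = 20)
N(j) = 1
sqrt(87 + (N(-5) + K(4)*C)) = sqrt(87 + (1 + 4*20)) = sqrt(87 + (1 + 80)) = sqrt(87 + 81) = sqrt(168) = 2*sqrt(42)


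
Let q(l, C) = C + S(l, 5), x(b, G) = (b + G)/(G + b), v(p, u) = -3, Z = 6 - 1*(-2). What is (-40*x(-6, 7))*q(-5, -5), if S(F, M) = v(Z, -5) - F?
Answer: 120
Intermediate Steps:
Z = 8 (Z = 6 + 2 = 8)
S(F, M) = -3 - F
x(b, G) = 1 (x(b, G) = (G + b)/(G + b) = 1)
q(l, C) = -3 + C - l (q(l, C) = C + (-3 - l) = -3 + C - l)
(-40*x(-6, 7))*q(-5, -5) = (-40*1)*(-3 - 5 - 1*(-5)) = -40*(-3 - 5 + 5) = -40*(-3) = 120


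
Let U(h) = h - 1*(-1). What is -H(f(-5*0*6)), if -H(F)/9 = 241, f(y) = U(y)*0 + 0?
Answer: 2169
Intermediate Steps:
U(h) = 1 + h (U(h) = h + 1 = 1 + h)
f(y) = 0 (f(y) = (1 + y)*0 + 0 = 0 + 0 = 0)
H(F) = -2169 (H(F) = -9*241 = -2169)
-H(f(-5*0*6)) = -1*(-2169) = 2169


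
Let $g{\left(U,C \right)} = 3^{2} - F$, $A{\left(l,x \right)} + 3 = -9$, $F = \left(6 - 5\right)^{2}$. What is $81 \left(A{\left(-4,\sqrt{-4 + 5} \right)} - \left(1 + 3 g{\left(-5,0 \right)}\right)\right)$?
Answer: $-2997$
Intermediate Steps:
$F = 1$ ($F = 1^{2} = 1$)
$A{\left(l,x \right)} = -12$ ($A{\left(l,x \right)} = -3 - 9 = -12$)
$g{\left(U,C \right)} = 8$ ($g{\left(U,C \right)} = 3^{2} - 1 = 9 - 1 = 8$)
$81 \left(A{\left(-4,\sqrt{-4 + 5} \right)} - \left(1 + 3 g{\left(-5,0 \right)}\right)\right) = 81 \left(-12 - 25\right) = 81 \left(-37\right) = -2997$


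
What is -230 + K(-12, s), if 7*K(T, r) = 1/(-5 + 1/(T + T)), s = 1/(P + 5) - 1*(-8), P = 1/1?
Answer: -194834/847 ≈ -230.03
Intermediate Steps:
P = 1
s = 49/6 (s = 1/(1 + 5) - 1*(-8) = 1/6 + 8 = ⅙ + 8 = 49/6 ≈ 8.1667)
K(T, r) = 1/(7*(-5 + 1/(2*T))) (K(T, r) = 1/(7*(-5 + 1/(T + T))) = 1/(7*(-5 + 1/(2*T))))
-230 + K(-12, s) = -230 - 2*(-12)/(-7 + 70*(-12)) = -230 - 2*(-12)/(-7 - 840) = -230 - 2*(-12)/(-847) = -230 - 2*(-12)*(-1/847) = -230 - 24/847 = -194834/847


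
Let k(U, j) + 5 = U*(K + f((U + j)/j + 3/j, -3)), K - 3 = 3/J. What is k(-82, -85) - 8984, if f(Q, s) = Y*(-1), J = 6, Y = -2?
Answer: -9440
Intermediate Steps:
f(Q, s) = 2 (f(Q, s) = -2*(-1) = 2)
K = 7/2 (K = 3 + 3/6 = 3 + 3*(⅙) = 3 + ½ = 7/2 ≈ 3.5000)
k(U, j) = -5 + 11*U/2 (k(U, j) = -5 + U*(7/2 + 2) = -5 + U*(11/2) = -5 + 11*U/2)
k(-82, -85) - 8984 = (-5 + (11/2)*(-82)) - 8984 = (-5 - 451) - 8984 = -456 - 8984 = -9440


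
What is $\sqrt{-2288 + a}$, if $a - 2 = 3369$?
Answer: $19 \sqrt{3} \approx 32.909$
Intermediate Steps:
$a = 3371$ ($a = 2 + 3369 = 3371$)
$\sqrt{-2288 + a} = \sqrt{-2288 + 3371} = \sqrt{1083} = 19 \sqrt{3}$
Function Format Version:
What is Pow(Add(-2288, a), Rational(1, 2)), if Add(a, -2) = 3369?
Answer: Mul(19, Pow(3, Rational(1, 2))) ≈ 32.909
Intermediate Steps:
a = 3371 (a = Add(2, 3369) = 3371)
Pow(Add(-2288, a), Rational(1, 2)) = Pow(Add(-2288, 3371), Rational(1, 2)) = Pow(1083, Rational(1, 2)) = Mul(19, Pow(3, Rational(1, 2)))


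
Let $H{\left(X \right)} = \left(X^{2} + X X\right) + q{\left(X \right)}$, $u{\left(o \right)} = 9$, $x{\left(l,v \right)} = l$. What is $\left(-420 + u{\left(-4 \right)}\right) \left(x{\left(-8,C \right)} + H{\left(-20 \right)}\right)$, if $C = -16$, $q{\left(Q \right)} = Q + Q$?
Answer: $-309072$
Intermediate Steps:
$q{\left(Q \right)} = 2 Q$
$H{\left(X \right)} = 2 X + 2 X^{2}$ ($H{\left(X \right)} = \left(X^{2} + X X\right) + 2 X = \left(X^{2} + X^{2}\right) + 2 X = 2 X^{2} + 2 X = 2 X + 2 X^{2}$)
$\left(-420 + u{\left(-4 \right)}\right) \left(x{\left(-8,C \right)} + H{\left(-20 \right)}\right) = \left(-420 + 9\right) \left(-8 + 2 \left(-20\right) \left(1 - 20\right)\right) = - 411 \left(-8 + 2 \left(-20\right) \left(-19\right)\right) = - 411 \left(-8 + 760\right) = \left(-411\right) 752 = -309072$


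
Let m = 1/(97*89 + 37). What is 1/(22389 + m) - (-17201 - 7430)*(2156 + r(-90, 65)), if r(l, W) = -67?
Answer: 9987902179390999/194112631 ≈ 5.1454e+7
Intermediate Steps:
m = 1/8670 (m = 1/(8633 + 37) = 1/8670 ≈ 0.00011534)
1/(22389 + m) - (-17201 - 7430)*(2156 + r(-90, 65)) = 1/(22389 + 1/8670) - (-17201 - 7430)*(2156 - 67) = 1/(194112631/8670) - (-24631)*2089 = 8670/194112631 - 1*(-51454159) = 8670/194112631 + 51454159 = 9987902179390999/194112631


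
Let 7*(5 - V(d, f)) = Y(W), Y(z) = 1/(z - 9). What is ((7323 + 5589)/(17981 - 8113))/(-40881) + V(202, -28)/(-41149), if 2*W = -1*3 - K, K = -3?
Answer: -13412636056/87150371020083 ≈ -0.00015390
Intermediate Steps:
W = 0 (W = (-1*3 - 1*(-3))/2 = (-3 + 3)/2 = (½)*0 = 0)
Y(z) = 1/(-9 + z)
V(d, f) = 316/63 (V(d, f) = 5 - 1/(7*(-9 + 0)) = 5 - ⅐/(-9) = 5 - ⅐*(-⅑) = 5 + 1/63 = 316/63)
((7323 + 5589)/(17981 - 8113))/(-40881) + V(202, -28)/(-41149) = ((7323 + 5589)/(17981 - 8113))/(-40881) + (316/63)/(-41149) = (12912/9868)*(-1/40881) + (316/63)*(-1/41149) = (12912*(1/9868))*(-1/40881) - 316/2592387 = (3228/2467)*(-1/40881) - 316/2592387 = -1076/33617809 - 316/2592387 = -13412636056/87150371020083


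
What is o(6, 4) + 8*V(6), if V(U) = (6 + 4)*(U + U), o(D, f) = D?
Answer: 966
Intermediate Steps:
V(U) = 20*U (V(U) = 10*(2*U) = 20*U)
o(6, 4) + 8*V(6) = 6 + 8*(20*6) = 6 + 8*120 = 6 + 960 = 966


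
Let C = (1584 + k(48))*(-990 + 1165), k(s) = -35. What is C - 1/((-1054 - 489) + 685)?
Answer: 232582351/858 ≈ 2.7108e+5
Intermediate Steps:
C = 271075 (C = (1584 - 35)*(-990 + 1165) = 1549*175 = 271075)
C - 1/((-1054 - 489) + 685) = 271075 - 1/((-1054 - 489) + 685) = 271075 - 1/(-1543 + 685) = 271075 - 1/(-858) = 271075 - 1*(-1/858) = 271075 + 1/858 = 232582351/858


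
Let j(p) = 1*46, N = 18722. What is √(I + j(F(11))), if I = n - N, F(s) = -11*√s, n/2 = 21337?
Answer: 13*√142 ≈ 154.91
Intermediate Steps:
n = 42674 (n = 2*21337 = 42674)
j(p) = 46
I = 23952 (I = 42674 - 1*18722 = 42674 - 18722 = 23952)
√(I + j(F(11))) = √(23952 + 46) = √23998 = 13*√142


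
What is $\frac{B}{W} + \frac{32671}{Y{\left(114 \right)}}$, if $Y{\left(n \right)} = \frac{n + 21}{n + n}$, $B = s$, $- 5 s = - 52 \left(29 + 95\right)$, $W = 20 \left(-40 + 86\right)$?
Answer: $\frac{285551794}{5175} \approx 55179.0$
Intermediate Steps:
$W = 920$ ($W = 20 \cdot 46 = 920$)
$s = \frac{6448}{5}$ ($s = - \frac{\left(-52\right) \left(29 + 95\right)}{5} = - \frac{\left(-52\right) 124}{5} = \left(- \frac{1}{5}\right) \left(-6448\right) = \frac{6448}{5} \approx 1289.6$)
$B = \frac{6448}{5} \approx 1289.6$
$Y{\left(n \right)} = \frac{21 + n}{2 n}$
$\frac{B}{W} + \frac{32671}{Y{\left(114 \right)}} = \frac{6448}{5 \cdot 920} + \frac{32671}{\frac{1}{2} \cdot \frac{1}{114} \left(21 + 114\right)} = \frac{6448}{5} \cdot \frac{1}{920} + \frac{32671}{\frac{1}{2} \cdot \frac{1}{114} \cdot 135} = \frac{806}{575} + \frac{32671}{\frac{45}{76}} = \frac{806}{575} + 32671 \cdot \frac{76}{45} = \frac{806}{575} + \frac{2482996}{45} = \frac{285551794}{5175}$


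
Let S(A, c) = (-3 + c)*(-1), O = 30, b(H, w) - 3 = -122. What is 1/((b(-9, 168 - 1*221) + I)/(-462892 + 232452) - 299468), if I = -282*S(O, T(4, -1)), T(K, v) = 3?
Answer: -32920/9858486543 ≈ -3.3393e-6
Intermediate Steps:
b(H, w) = -119 (b(H, w) = 3 - 122 = -119)
S(A, c) = 3 - c
I = 0 (I = -282*(3 - 1*3) = -282*(3 - 3) = -282*0 = 0)
1/((b(-9, 168 - 1*221) + I)/(-462892 + 232452) - 299468) = 1/((-119 + 0)/(-462892 + 232452) - 299468) = 1/(-119/(-230440) - 299468) = 1/(-119*(-1/230440) - 299468) = 1/(17/32920 - 299468) = 1/(-9858486543/32920) = -32920/9858486543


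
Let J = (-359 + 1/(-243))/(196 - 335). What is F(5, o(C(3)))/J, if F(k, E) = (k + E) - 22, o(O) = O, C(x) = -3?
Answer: -337770/43619 ≈ -7.7436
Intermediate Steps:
F(k, E) = -22 + E + k (F(k, E) = (E + k) - 22 = -22 + E + k)
J = 87238/33777 (J = (-359 - 1/243)/(-139) = -87238/243*(-1/139) = 87238/33777 ≈ 2.5828)
F(5, o(C(3)))/J = (-22 - 3 + 5)/(87238/33777) = -20*33777/87238 = -337770/43619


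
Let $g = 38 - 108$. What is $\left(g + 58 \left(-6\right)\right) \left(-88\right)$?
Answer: $36784$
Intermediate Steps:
$g = -70$ ($g = 38 - 108 = -70$)
$\left(g + 58 \left(-6\right)\right) \left(-88\right) = \left(-70 + 58 \left(-6\right)\right) \left(-88\right) = \left(-70 - 348\right) \left(-88\right) = \left(-418\right) \left(-88\right) = 36784$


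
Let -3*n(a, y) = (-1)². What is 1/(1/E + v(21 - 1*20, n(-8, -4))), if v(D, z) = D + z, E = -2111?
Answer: 6333/4219 ≈ 1.5011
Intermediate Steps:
n(a, y) = -⅓ (n(a, y) = -⅓*(-1)² = -⅓*1 = -⅓)
1/(1/E + v(21 - 1*20, n(-8, -4))) = 1/(1/(-2111) + ((21 - 1*20) - ⅓)) = 1/(-1/2111 + ((21 - 20) - ⅓)) = 1/(-1/2111 + (1 - ⅓)) = 1/(-1/2111 + ⅔) = 1/(4219/6333) = 6333/4219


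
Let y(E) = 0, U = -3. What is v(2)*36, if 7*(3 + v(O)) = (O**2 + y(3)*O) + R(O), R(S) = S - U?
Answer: -432/7 ≈ -61.714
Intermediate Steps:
R(S) = 3 + S (R(S) = S - 1*(-3) = S + 3 = 3 + S)
v(O) = -18/7 + O/7 + O**2/7 (v(O) = -3 + ((O**2 + 0*O) + (3 + O))/7 = -3 + ((O**2 + 0) + (3 + O))/7 = -3 + (O**2 + (3 + O))/7 = -3 + (3 + O + O**2)/7 = -3 + (3/7 + O/7 + O**2/7) = -18/7 + O/7 + O**2/7)
v(2)*36 = (-18/7 + (1/7)*2 + (1/7)*2**2)*36 = (-18/7 + 2/7 + (1/7)*4)*36 = (-18/7 + 2/7 + 4/7)*36 = -12/7*36 = -432/7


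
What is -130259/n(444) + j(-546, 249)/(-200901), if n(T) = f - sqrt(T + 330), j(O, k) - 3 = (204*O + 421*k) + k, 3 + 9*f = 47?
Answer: 1727228607973/2034390493 + 31652937*sqrt(86)/60758 ≈ 5680.3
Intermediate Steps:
f = 44/9 (f = -1/3 + (1/9)*47 = -1/3 + 47/9 = 44/9 ≈ 4.8889)
j(O, k) = 3 + 204*O + 422*k (j(O, k) = 3 + ((204*O + 421*k) + k) = 3 + (204*O + 422*k) = 3 + 204*O + 422*k)
n(T) = 44/9 - sqrt(330 + T) (n(T) = 44/9 - sqrt(T + 330) = 44/9 - sqrt(330 + T))
-130259/n(444) + j(-546, 249)/(-200901) = -130259/(44/9 - sqrt(330 + 444)) + (3 + 204*(-546) + 422*249)/(-200901) = -130259/(44/9 - sqrt(774)) + (3 - 111384 + 105078)*(-1/200901) = -130259/(44/9 - 3*sqrt(86)) - 6303*(-1/200901) = -130259/(44/9 - 3*sqrt(86)) + 2101/66967 = 2101/66967 - 130259/(44/9 - 3*sqrt(86))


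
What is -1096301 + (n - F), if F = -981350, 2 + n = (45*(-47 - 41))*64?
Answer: -368393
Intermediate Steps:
n = -253442 (n = -2 + (45*(-47 - 41))*64 = -2 + (45*(-88))*64 = -2 - 3960*64 = -2 - 253440 = -253442)
-1096301 + (n - F) = -1096301 + (-253442 - 1*(-981350)) = -1096301 + (-253442 + 981350) = -1096301 + 727908 = -368393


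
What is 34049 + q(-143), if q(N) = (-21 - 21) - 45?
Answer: 33962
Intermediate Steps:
q(N) = -87 (q(N) = -42 - 45 = -87)
34049 + q(-143) = 34049 - 87 = 33962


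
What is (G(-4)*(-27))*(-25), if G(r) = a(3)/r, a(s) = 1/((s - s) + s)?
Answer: -225/4 ≈ -56.250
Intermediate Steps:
a(s) = 1/s (a(s) = 1/(0 + s) = 1/s)
G(r) = 1/(3*r)
(G(-4)*(-27))*(-25) = (((⅓)/(-4))*(-27))*(-25) = (((⅓)*(-¼))*(-27))*(-25) = -1/12*(-27)*(-25) = (9/4)*(-25) = -225/4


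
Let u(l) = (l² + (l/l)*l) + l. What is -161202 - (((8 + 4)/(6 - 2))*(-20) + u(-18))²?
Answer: -213186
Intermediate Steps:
u(l) = l² + 2*l (u(l) = (l² + 1*l) + l = (l² + l) + l = (l + l²) + l = l² + 2*l)
-161202 - (((8 + 4)/(6 - 2))*(-20) + u(-18))² = -161202 - (((8 + 4)/(6 - 2))*(-20) - 18*(2 - 18))² = -161202 - ((12/4)*(-20) - 18*(-16))² = -161202 - ((12*(¼))*(-20) + 288)² = -161202 - (3*(-20) + 288)² = -161202 - (-60 + 288)² = -161202 - 1*228² = -161202 - 1*51984 = -161202 - 51984 = -213186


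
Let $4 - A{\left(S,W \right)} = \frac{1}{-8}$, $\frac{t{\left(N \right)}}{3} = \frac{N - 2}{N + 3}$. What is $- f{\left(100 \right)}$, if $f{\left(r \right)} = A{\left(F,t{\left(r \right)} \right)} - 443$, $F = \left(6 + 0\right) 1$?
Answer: $\frac{3511}{8} \approx 438.88$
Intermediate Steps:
$t{\left(N \right)} = \frac{3 \left(-2 + N\right)}{3 + N}$ ($t{\left(N \right)} = 3 \frac{N - 2}{N + 3} = 3 \frac{-2 + N}{3 + N} = \frac{3 \left(-2 + N\right)}{3 + N}$)
$F = 6$ ($F = 6 \cdot 1 = 6$)
$A{\left(S,W \right)} = \frac{33}{8}$ ($A{\left(S,W \right)} = 4 - \frac{1}{-8} = 4 - - \frac{1}{8} = 4 + \frac{1}{8} = \frac{33}{8}$)
$f{\left(r \right)} = - \frac{3511}{8}$ ($f{\left(r \right)} = \frac{33}{8} - 443 = - \frac{3511}{8}$)
$- f{\left(100 \right)} = \left(-1\right) \left(- \frac{3511}{8}\right) = \frac{3511}{8}$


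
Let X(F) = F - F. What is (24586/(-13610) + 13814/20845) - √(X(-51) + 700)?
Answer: -32448663/28370045 - 10*√7 ≈ -27.601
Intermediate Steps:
X(F) = 0
(24586/(-13610) + 13814/20845) - √(X(-51) + 700) = (24586/(-13610) + 13814/20845) - √(0 + 700) = (24586*(-1/13610) + 13814*(1/20845)) - √700 = (-12293/6805 + 13814/20845) - 10*√7 = -32448663/28370045 - 10*√7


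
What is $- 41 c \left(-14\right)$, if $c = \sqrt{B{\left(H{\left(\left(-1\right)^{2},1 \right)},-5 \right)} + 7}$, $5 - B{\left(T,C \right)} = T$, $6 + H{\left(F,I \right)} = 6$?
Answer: $1148 \sqrt{3} \approx 1988.4$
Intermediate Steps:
$H{\left(F,I \right)} = 0$ ($H{\left(F,I \right)} = -6 + 6 = 0$)
$B{\left(T,C \right)} = 5 - T$
$c = 2 \sqrt{3}$ ($c = \sqrt{\left(5 - 0\right) + 7} = \sqrt{\left(5 + 0\right) + 7} = \sqrt{5 + 7} = \sqrt{12} = 2 \sqrt{3} \approx 3.4641$)
$- 41 c \left(-14\right) = - 41 \cdot 2 \sqrt{3} \left(-14\right) = - 82 \sqrt{3} \left(-14\right) = 1148 \sqrt{3}$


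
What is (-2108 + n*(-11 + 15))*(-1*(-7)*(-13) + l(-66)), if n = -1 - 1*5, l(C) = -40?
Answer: 279292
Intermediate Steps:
n = -6 (n = -1 - 5 = -6)
(-2108 + n*(-11 + 15))*(-1*(-7)*(-13) + l(-66)) = (-2108 - 6*(-11 + 15))*(-1*(-7)*(-13) - 40) = (-2108 - 6*4)*(7*(-13) - 40) = (-2108 - 24)*(-91 - 40) = -2132*(-131) = 279292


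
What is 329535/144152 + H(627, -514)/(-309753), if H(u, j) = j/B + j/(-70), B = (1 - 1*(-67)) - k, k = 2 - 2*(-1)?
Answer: 4763479190783/2083737341280 ≈ 2.2860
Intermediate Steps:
k = 4 (k = 2 + 2 = 4)
B = 64 (B = (1 - 1*(-67)) - 1*4 = (1 + 67) - 4 = 68 - 4 = 64)
H(u, j) = 3*j/2240 (H(u, j) = j/64 + j/(-70) = j*(1/64) + j*(-1/70) = j/64 - j/70 = 3*j/2240)
329535/144152 + H(627, -514)/(-309753) = 329535/144152 + ((3/2240)*(-514))/(-309753) = 329535*(1/144152) - 771/1120*(-1/309753) = 329535/144152 + 257/115641120 = 4763479190783/2083737341280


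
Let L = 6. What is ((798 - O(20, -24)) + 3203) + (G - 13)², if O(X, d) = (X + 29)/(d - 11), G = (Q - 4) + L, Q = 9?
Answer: 20032/5 ≈ 4006.4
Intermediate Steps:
G = 11 (G = (9 - 4) + 6 = 5 + 6 = 11)
O(X, d) = (29 + X)/(-11 + d)
((798 - O(20, -24)) + 3203) + (G - 13)² = ((798 - (29 + 20)/(-11 - 24)) + 3203) + (11 - 13)² = ((798 - 49/(-35)) + 3203) + (-2)² = ((798 - (-1)*49/35) + 3203) + 4 = ((798 - 1*(-7/5)) + 3203) + 4 = ((798 + 7/5) + 3203) + 4 = (3997/5 + 3203) + 4 = 20012/5 + 4 = 20032/5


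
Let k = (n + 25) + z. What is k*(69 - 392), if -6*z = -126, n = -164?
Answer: 38114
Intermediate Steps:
z = 21 (z = -⅙*(-126) = 21)
k = -118 (k = (-164 + 25) + 21 = -139 + 21 = -118)
k*(69 - 392) = -118*(69 - 392) = -118*(-323) = 38114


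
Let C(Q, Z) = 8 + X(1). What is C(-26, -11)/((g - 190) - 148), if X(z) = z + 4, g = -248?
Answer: -13/586 ≈ -0.022184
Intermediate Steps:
X(z) = 4 + z
C(Q, Z) = 13 (C(Q, Z) = 8 + (4 + 1) = 8 + 5 = 13)
C(-26, -11)/((g - 190) - 148) = 13/((-248 - 190) - 148) = 13/(-438 - 148) = 13/(-586) = 13*(-1/586) = -13/586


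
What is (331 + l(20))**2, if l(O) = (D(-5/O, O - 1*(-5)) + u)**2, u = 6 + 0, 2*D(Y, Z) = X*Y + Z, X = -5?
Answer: 1988535649/4096 ≈ 4.8548e+5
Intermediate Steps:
D(Y, Z) = Z/2 - 5*Y/2 (D(Y, Z) = (-5*Y + Z)/2 = (Z - 5*Y)/2 = Z/2 - 5*Y/2)
u = 6
l(O) = (17/2 + O/2 + 25/(2*O))**2 (l(O) = (((O - 1*(-5))/2 - (-25)/(2*O)) + 6)**2 = (((O + 5)/2 + 25/(2*O)) + 6)**2 = (((5 + O)/2 + 25/(2*O)) + 6)**2 = (((5/2 + O/2) + 25/(2*O)) + 6)**2 = ((5/2 + O/2 + 25/(2*O)) + 6)**2 = (17/2 + O/2 + 25/(2*O))**2)
(331 + l(20))**2 = (331 + (1/4)*(25 + 20*(17 + 20))**2/20**2)**2 = (331 + (1/4)*(1/400)*(25 + 20*37)**2)**2 = (331 + (1/4)*(1/400)*(25 + 740)**2)**2 = (331 + (1/4)*(1/400)*765**2)**2 = (331 + (1/4)*(1/400)*585225)**2 = (331 + 23409/64)**2 = (44593/64)**2 = 1988535649/4096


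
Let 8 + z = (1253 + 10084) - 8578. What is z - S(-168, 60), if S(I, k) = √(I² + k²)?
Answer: 2751 - 12*√221 ≈ 2572.6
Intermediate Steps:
z = 2751 (z = -8 + ((1253 + 10084) - 8578) = -8 + (11337 - 8578) = -8 + 2759 = 2751)
z - S(-168, 60) = 2751 - √((-168)² + 60²) = 2751 - √(28224 + 3600) = 2751 - √31824 = 2751 - 12*√221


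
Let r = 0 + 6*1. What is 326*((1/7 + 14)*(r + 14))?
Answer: 645480/7 ≈ 92211.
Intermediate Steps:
r = 6 (r = 0 + 6 = 6)
326*((1/7 + 14)*(r + 14)) = 326*((1/7 + 14)*(6 + 14)) = 326*((⅐ + 14)*20) = 326*((99/7)*20) = 326*(1980/7) = 645480/7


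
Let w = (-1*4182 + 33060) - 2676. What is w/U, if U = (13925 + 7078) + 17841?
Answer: 4367/6474 ≈ 0.67454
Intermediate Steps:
w = 26202 (w = (-4182 + 33060) - 2676 = 28878 - 2676 = 26202)
U = 38844 (U = 21003 + 17841 = 38844)
w/U = 26202/38844 = 26202*(1/38844) = 4367/6474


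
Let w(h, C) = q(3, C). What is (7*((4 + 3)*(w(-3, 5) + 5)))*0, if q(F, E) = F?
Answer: 0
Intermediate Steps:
w(h, C) = 3
(7*((4 + 3)*(w(-3, 5) + 5)))*0 = (7*((4 + 3)*(3 + 5)))*0 = (7*(7*8))*0 = (7*56)*0 = 392*0 = 0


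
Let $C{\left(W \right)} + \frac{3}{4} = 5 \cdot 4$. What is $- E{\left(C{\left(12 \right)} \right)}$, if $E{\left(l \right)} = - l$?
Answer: $\frac{77}{4} \approx 19.25$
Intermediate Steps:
$C{\left(W \right)} = \frac{77}{4}$ ($C{\left(W \right)} = - \frac{3}{4} + 5 \cdot 4 = - \frac{3}{4} + 20 = \frac{77}{4}$)
$- E{\left(C{\left(12 \right)} \right)} = - \frac{\left(-1\right) 77}{4} = \left(-1\right) \left(- \frac{77}{4}\right) = \frac{77}{4}$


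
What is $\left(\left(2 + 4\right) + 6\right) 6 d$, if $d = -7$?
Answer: $-504$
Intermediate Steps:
$\left(\left(2 + 4\right) + 6\right) 6 d = \left(\left(2 + 4\right) + 6\right) 6 \left(-7\right) = \left(6 + 6\right) 6 \left(-7\right) = 12 \cdot 6 \left(-7\right) = 72 \left(-7\right) = -504$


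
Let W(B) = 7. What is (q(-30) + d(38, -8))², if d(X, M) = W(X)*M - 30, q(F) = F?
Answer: 13456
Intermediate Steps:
d(X, M) = -30 + 7*M (d(X, M) = 7*M - 30 = -30 + 7*M)
(q(-30) + d(38, -8))² = (-30 + (-30 + 7*(-8)))² = (-30 + (-30 - 56))² = (-30 - 86)² = (-116)² = 13456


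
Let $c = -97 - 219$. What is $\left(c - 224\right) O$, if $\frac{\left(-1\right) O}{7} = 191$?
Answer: $721980$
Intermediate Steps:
$O = -1337$ ($O = \left(-7\right) 191 = -1337$)
$c = -316$ ($c = -97 - 219 = -316$)
$\left(c - 224\right) O = \left(-316 - 224\right) \left(-1337\right) = \left(-540\right) \left(-1337\right) = 721980$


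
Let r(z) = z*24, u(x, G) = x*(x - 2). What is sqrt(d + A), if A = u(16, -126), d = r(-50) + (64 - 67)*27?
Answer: I*sqrt(1057) ≈ 32.512*I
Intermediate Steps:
u(x, G) = x*(-2 + x)
r(z) = 24*z
d = -1281 (d = 24*(-50) + (64 - 67)*27 = -1200 - 3*27 = -1200 - 81 = -1281)
A = 224 (A = 16*(-2 + 16) = 16*14 = 224)
sqrt(d + A) = sqrt(-1281 + 224) = sqrt(-1057) = I*sqrt(1057)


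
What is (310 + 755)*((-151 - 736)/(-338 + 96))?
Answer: 944655/242 ≈ 3903.5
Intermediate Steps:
(310 + 755)*((-151 - 736)/(-338 + 96)) = 1065*(-887/(-242)) = 1065*(-887*(-1/242)) = 1065*(887/242) = 944655/242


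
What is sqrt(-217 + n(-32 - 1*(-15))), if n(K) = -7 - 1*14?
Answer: I*sqrt(238) ≈ 15.427*I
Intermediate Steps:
n(K) = -21 (n(K) = -7 - 14 = -21)
sqrt(-217 + n(-32 - 1*(-15))) = sqrt(-217 - 21) = sqrt(-238) = I*sqrt(238)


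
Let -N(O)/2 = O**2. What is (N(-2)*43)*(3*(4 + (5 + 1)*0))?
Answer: -4128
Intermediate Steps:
N(O) = -2*O**2
(N(-2)*43)*(3*(4 + (5 + 1)*0)) = (-2*(-2)**2*43)*(3*(4 + (5 + 1)*0)) = (-2*4*43)*(3*(4 + 6*0)) = (-8*43)*(3*(4 + 0)) = -1032*4 = -344*12 = -4128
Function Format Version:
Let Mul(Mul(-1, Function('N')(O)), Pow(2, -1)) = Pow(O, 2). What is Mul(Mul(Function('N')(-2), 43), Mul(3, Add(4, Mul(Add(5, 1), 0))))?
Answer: -4128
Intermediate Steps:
Function('N')(O) = Mul(-2, Pow(O, 2))
Mul(Mul(Function('N')(-2), 43), Mul(3, Add(4, Mul(Add(5, 1), 0)))) = Mul(Mul(Mul(-2, Pow(-2, 2)), 43), Mul(3, Add(4, Mul(Add(5, 1), 0)))) = Mul(Mul(Mul(-2, 4), 43), Mul(3, Add(4, Mul(6, 0)))) = Mul(Mul(-8, 43), Mul(3, Add(4, 0))) = Mul(-344, Mul(3, 4)) = Mul(-344, 12) = -4128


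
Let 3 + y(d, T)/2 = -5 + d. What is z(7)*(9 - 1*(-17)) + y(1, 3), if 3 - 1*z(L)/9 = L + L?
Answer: -2588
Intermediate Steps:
z(L) = 27 - 18*L (z(L) = 27 - 9*(L + L) = 27 - 18*L)
y(d, T) = -16 + 2*d (y(d, T) = -6 + 2*(-5 + d) = -6 + (-10 + 2*d) = -16 + 2*d)
z(7)*(9 - 1*(-17)) + y(1, 3) = (27 - 18*7)*(9 - 1*(-17)) + (-16 + 2*1) = (27 - 126)*(9 + 17) + (-16 + 2) = -99*26 - 14 = -2574 - 14 = -2588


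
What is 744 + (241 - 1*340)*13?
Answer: -543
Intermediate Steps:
744 + (241 - 1*340)*13 = 744 + (241 - 340)*13 = 744 - 99*13 = 744 - 1287 = -543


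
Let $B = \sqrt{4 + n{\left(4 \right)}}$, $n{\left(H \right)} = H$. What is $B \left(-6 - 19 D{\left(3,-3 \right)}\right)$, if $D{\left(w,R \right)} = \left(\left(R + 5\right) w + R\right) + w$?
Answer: $- 240 \sqrt{2} \approx -339.41$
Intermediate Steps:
$D{\left(w,R \right)} = R + w + w \left(5 + R\right)$ ($D{\left(w,R \right)} = \left(\left(5 + R\right) w + R\right) + w = \left(w \left(5 + R\right) + R\right) + w = \left(R + w \left(5 + R\right)\right) + w = R + w + w \left(5 + R\right)$)
$B = 2 \sqrt{2}$ ($B = \sqrt{4 + 4} = \sqrt{8} = 2 \sqrt{2} \approx 2.8284$)
$B \left(-6 - 19 D{\left(3,-3 \right)}\right) = 2 \sqrt{2} \left(-6 - 19 \left(-3 + 6 \cdot 3 - 9\right)\right) = 2 \sqrt{2} \left(-6 - 19 \left(-3 + 18 - 9\right)\right) = 2 \sqrt{2} \left(-6 - 114\right) = 2 \sqrt{2} \left(-120\right) = - 240 \sqrt{2}$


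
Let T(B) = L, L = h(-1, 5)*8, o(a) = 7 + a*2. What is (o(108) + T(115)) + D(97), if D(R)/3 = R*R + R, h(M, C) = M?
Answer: 28733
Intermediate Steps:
D(R) = 3*R + 3*R² (D(R) = 3*(R*R + R) = 3*(R² + R) = 3*(R + R²) = 3*R + 3*R²)
o(a) = 7 + 2*a
L = -8 (L = -1*8 = -8)
T(B) = -8
(o(108) + T(115)) + D(97) = ((7 + 2*108) - 8) + 3*97*(1 + 97) = ((7 + 216) - 8) + 3*97*98 = (223 - 8) + 28518 = 215 + 28518 = 28733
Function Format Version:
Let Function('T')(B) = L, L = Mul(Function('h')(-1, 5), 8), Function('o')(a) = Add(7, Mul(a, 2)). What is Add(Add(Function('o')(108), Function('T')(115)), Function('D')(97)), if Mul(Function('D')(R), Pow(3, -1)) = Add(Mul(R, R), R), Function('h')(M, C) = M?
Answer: 28733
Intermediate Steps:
Function('D')(R) = Add(Mul(3, R), Mul(3, Pow(R, 2))) (Function('D')(R) = Mul(3, Add(Mul(R, R), R)) = Mul(3, Add(Pow(R, 2), R)) = Mul(3, Add(R, Pow(R, 2))) = Add(Mul(3, R), Mul(3, Pow(R, 2))))
Function('o')(a) = Add(7, Mul(2, a))
L = -8 (L = Mul(-1, 8) = -8)
Function('T')(B) = -8
Add(Add(Function('o')(108), Function('T')(115)), Function('D')(97)) = Add(Add(Add(7, Mul(2, 108)), -8), Mul(3, 97, Add(1, 97))) = Add(Add(Add(7, 216), -8), Mul(3, 97, 98)) = Add(Add(223, -8), 28518) = Add(215, 28518) = 28733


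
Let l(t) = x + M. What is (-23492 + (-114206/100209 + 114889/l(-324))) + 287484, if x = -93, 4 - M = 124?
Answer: 1874414831395/7114839 ≈ 2.6345e+5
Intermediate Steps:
M = -120 (M = 4 - 1*124 = 4 - 124 = -120)
l(t) = -213 (l(t) = -93 - 120 = -213)
(-23492 + (-114206/100209 + 114889/l(-324))) + 287484 = (-23492 + (-114206/100209 + 114889/(-213))) + 287484 = (-23492 + (-114206*1/100209 + 114889*(-1/213))) + 287484 = (-23492 + (-114206/100209 - 114889/213)) + 287484 = (-23492 - 3845745893/7114839) + 287484 = -170987543681/7114839 + 287484 = 1874414831395/7114839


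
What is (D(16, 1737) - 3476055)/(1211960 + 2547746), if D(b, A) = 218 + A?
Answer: -1737050/1879853 ≈ -0.92404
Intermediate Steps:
(D(16, 1737) - 3476055)/(1211960 + 2547746) = ((218 + 1737) - 3476055)/(1211960 + 2547746) = (1955 - 3476055)/3759706 = -3474100*1/3759706 = -1737050/1879853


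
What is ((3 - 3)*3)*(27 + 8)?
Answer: 0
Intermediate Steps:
((3 - 3)*3)*(27 + 8) = (0*3)*35 = 0*35 = 0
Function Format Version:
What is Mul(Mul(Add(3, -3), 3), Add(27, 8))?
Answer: 0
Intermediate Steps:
Mul(Mul(Add(3, -3), 3), Add(27, 8)) = Mul(Mul(0, 3), 35) = Mul(0, 35) = 0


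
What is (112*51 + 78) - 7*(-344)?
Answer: 8198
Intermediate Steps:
(112*51 + 78) - 7*(-344) = (5712 + 78) + 2408 = 5790 + 2408 = 8198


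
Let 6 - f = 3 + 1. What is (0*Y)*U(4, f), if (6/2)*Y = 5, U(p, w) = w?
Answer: 0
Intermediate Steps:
f = 2 (f = 6 - (3 + 1) = 6 - 1*4 = 6 - 4 = 2)
Y = 5/3 (Y = (⅓)*5 = 5/3 ≈ 1.6667)
(0*Y)*U(4, f) = (0*(5/3))*2 = 0*2 = 0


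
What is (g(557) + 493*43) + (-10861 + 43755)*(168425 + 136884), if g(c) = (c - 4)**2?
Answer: 10043161254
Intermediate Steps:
g(c) = (-4 + c)**2
(g(557) + 493*43) + (-10861 + 43755)*(168425 + 136884) = ((-4 + 557)**2 + 493*43) + (-10861 + 43755)*(168425 + 136884) = (553**2 + 21199) + 32894*305309 = (305809 + 21199) + 10042834246 = 327008 + 10042834246 = 10043161254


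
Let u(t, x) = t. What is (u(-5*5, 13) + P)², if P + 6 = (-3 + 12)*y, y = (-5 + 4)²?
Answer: 484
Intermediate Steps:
y = 1 (y = (-1)² = 1)
P = 3 (P = -6 + (-3 + 12)*1 = -6 + 9*1 = -6 + 9 = 3)
(u(-5*5, 13) + P)² = (-5*5 + 3)² = (-25 + 3)² = (-22)² = 484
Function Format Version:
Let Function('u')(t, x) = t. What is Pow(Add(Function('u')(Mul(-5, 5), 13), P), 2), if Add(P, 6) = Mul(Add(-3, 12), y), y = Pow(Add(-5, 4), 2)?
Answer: 484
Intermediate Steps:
y = 1 (y = Pow(-1, 2) = 1)
P = 3 (P = Add(-6, Mul(Add(-3, 12), 1)) = Add(-6, Mul(9, 1)) = Add(-6, 9) = 3)
Pow(Add(Function('u')(Mul(-5, 5), 13), P), 2) = Pow(Add(Mul(-5, 5), 3), 2) = Pow(Add(-25, 3), 2) = Pow(-22, 2) = 484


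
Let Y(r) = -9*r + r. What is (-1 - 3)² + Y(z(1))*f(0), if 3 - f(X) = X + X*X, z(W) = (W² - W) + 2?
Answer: -32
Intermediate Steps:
z(W) = 2 + W² - W
f(X) = 3 - X - X² (f(X) = 3 - (X + X*X) = 3 - (X + X²) = 3 + (-X - X²) = 3 - X - X²)
Y(r) = -8*r
(-1 - 3)² + Y(z(1))*f(0) = (-1 - 3)² + (-8*(2 + 1² - 1*1))*(3 - 1*0 - 1*0²) = (-4)² + (-8*(2 + 1 - 1))*(3 + 0 - 1*0) = 16 + (-8*2)*(3 + 0 + 0) = 16 - 16*3 = 16 - 48 = -32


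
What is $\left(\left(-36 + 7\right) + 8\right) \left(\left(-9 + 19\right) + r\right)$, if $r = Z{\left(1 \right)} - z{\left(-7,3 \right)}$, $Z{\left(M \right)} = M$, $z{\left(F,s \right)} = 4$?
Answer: $-147$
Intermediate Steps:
$r = -3$ ($r = 1 - 4 = -3$)
$\left(\left(-36 + 7\right) + 8\right) \left(\left(-9 + 19\right) + r\right) = \left(\left(-36 + 7\right) + 8\right) \left(\left(-9 + 19\right) - 3\right) = \left(-29 + 8\right) \left(10 - 3\right) = \left(-21\right) 7 = -147$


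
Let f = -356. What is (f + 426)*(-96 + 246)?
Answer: 10500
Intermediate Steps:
(f + 426)*(-96 + 246) = (-356 + 426)*(-96 + 246) = 70*150 = 10500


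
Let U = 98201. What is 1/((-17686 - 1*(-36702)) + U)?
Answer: 1/117217 ≈ 8.5312e-6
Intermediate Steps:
1/((-17686 - 1*(-36702)) + U) = 1/((-17686 - 1*(-36702)) + 98201) = 1/((-17686 + 36702) + 98201) = 1/(19016 + 98201) = 1/117217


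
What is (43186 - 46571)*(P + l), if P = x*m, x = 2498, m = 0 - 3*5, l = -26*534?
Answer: 173833290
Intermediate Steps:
l = -13884
m = -15 (m = 0 - 15 = -15)
P = -37470 (P = 2498*(-15) = -37470)
(43186 - 46571)*(P + l) = (43186 - 46571)*(-37470 - 13884) = -3385*(-51354) = 173833290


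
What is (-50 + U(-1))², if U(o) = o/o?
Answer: 2401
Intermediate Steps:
U(o) = 1
(-50 + U(-1))² = (-50 + 1)² = (-49)² = 2401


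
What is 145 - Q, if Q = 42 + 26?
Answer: 77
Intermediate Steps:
Q = 68
145 - Q = 145 - 1*68 = 145 - 68 = 77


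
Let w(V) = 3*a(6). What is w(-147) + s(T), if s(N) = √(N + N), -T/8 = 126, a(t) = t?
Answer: 18 + 12*I*√14 ≈ 18.0 + 44.9*I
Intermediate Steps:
T = -1008 (T = -8*126 = -1008)
s(N) = √2*√N (s(N) = √(2*N) = √2*√N)
w(V) = 18 (w(V) = 3*6 = 18)
w(-147) + s(T) = 18 + √2*√(-1008) = 18 + √2*(12*I*√7) = 18 + 12*I*√14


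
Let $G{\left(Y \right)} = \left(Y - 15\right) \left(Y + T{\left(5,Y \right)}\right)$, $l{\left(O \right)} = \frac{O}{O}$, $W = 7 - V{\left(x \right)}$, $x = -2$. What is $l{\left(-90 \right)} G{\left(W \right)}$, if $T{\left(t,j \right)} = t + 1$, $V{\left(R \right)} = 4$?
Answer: $-108$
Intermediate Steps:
$T{\left(t,j \right)} = 1 + t$
$W = 3$ ($W = 7 - 4 = 3$)
$l{\left(O \right)} = 1$
$G{\left(Y \right)} = \left(-15 + Y\right) \left(6 + Y\right)$ ($G{\left(Y \right)} = \left(Y - 15\right) \left(Y + \left(1 + 5\right)\right) = \left(-15 + Y\right) \left(Y + 6\right) = \left(-15 + Y\right) \left(6 + Y\right)$)
$l{\left(-90 \right)} G{\left(W \right)} = 1 \left(-90 + 3^{2} - 27\right) = 1 \left(-90 + 9 - 27\right) = 1 \left(-108\right) = -108$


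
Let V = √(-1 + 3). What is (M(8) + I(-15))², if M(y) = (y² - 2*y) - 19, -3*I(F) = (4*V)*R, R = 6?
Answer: 969 - 464*√2 ≈ 312.80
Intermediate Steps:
V = √2 ≈ 1.4142
I(F) = -8*√2 (I(F) = -4*√2*6/3 = -8*√2)
M(y) = -19 + y² - 2*y
(M(8) + I(-15))² = ((-19 + 8² - 2*8) - 8*√2)² = ((-19 + 64 - 16) - 8*√2)² = (29 - 8*√2)²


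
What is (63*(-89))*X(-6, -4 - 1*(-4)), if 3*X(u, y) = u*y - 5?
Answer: 9345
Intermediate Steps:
X(u, y) = -5/3 + u*y/3 (X(u, y) = (u*y - 5)/3 = (-5 + u*y)/3 = -5/3 + u*y/3)
(63*(-89))*X(-6, -4 - 1*(-4)) = (63*(-89))*(-5/3 + (⅓)*(-6)*(-4 - 1*(-4))) = -5607*(-5/3 + (⅓)*(-6)*(-4 + 4)) = -5607*(-5/3 + (⅓)*(-6)*0) = -5607*(-5/3 + 0) = -5607*(-5/3) = 9345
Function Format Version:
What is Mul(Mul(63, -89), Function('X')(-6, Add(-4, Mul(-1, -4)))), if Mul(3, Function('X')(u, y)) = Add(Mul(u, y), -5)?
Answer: 9345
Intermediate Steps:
Function('X')(u, y) = Add(Rational(-5, 3), Mul(Rational(1, 3), u, y)) (Function('X')(u, y) = Mul(Rational(1, 3), Add(Mul(u, y), -5)) = Mul(Rational(1, 3), Add(-5, Mul(u, y))) = Add(Rational(-5, 3), Mul(Rational(1, 3), u, y)))
Mul(Mul(63, -89), Function('X')(-6, Add(-4, Mul(-1, -4)))) = Mul(Mul(63, -89), Add(Rational(-5, 3), Mul(Rational(1, 3), -6, Add(-4, Mul(-1, -4))))) = Mul(-5607, Add(Rational(-5, 3), Mul(Rational(1, 3), -6, Add(-4, 4)))) = Mul(-5607, Add(Rational(-5, 3), Mul(Rational(1, 3), -6, 0))) = Mul(-5607, Add(Rational(-5, 3), 0)) = Mul(-5607, Rational(-5, 3)) = 9345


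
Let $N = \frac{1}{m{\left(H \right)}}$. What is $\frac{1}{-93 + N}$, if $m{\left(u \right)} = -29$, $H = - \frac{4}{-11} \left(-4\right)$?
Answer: $- \frac{29}{2698} \approx -0.010749$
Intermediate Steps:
$H = - \frac{16}{11}$ ($H = \left(-4\right) \left(- \frac{1}{11}\right) \left(-4\right) = \frac{4}{11} \left(-4\right) = - \frac{16}{11} \approx -1.4545$)
$N = - \frac{1}{29}$ ($N = \frac{1}{-29} = - \frac{1}{29} \approx -0.034483$)
$\frac{1}{-93 + N} = \frac{1}{-93 - \frac{1}{29}} = \frac{1}{- \frac{2698}{29}} = - \frac{29}{2698}$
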